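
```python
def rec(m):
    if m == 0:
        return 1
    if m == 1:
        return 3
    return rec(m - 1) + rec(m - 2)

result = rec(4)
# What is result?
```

Build up from base cases: rec(0)=1, rec(1)=3, rec(2)=4, rec(3)=7, rec(4)=11

Answer: 11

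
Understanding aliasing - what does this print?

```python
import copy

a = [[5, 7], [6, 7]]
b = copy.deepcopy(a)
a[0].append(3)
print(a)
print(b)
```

Key concept: deep copy is fully independent.
Step by step:
`a = [[5, 7], [6, 7]]` → a = [[5, 7], [6, 7]]
`b = copy.deepcopy(a)` → b = [[5, 7], [6, 7]]
`a[0].append(3)` → a = [[5, 7, 3], [6, 7]]
`print(a)` → prints [[5, 7, 3], [6, 7]]
`print(b)` → prints [[5, 7], [6, 7]]

Answer:
[[5, 7, 3], [6, 7]]
[[5, 7], [6, 7]]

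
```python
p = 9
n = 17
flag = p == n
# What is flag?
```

Trace:
`p = 9` → p = 9
`n = 17` → n = 17
`flag = p == n` → flag = False
So flag = False

Answer: False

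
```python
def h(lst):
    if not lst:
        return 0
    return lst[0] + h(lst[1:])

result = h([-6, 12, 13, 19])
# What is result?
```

(-6) + 12 + 13 + 19 + 0 = 38

Answer: 38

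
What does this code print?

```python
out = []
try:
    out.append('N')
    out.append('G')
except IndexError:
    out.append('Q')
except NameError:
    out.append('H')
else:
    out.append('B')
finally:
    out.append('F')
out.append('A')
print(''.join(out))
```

Execution trace: 'N' (try body) → 'G' (try body, no exception) → 'B' (else) → 'F' (finally) → 'A' (after the try/except). Output: NGBFA

Answer: NGBFA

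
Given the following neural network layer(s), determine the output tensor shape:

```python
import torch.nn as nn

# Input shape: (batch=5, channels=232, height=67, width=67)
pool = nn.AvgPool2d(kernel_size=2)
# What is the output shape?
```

Input: (5, 232, 67, 67) -> Output: (5, 232, 33, 33)

Answer: (5, 232, 33, 33)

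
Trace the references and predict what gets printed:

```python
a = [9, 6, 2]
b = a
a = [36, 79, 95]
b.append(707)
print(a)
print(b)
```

Key concept: rebinding vs mutation: a is rebound to a new list, b still points at the original.
Step by step:
`a = [9, 6, 2]` → a = [9, 6, 2]
`b = a` → b = [9, 6, 2] (same object as a)
`a = [36, 79, 95]` → a = [36, 79, 95]
`b.append(707)` → b = [9, 6, 2, 707]
`print(a)` → prints [36, 79, 95]
`print(b)` → prints [9, 6, 2, 707]

Answer:
[36, 79, 95]
[9, 6, 2, 707]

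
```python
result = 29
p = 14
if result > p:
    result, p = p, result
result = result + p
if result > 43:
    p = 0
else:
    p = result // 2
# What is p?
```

Trace:
`result = 29` → result = 29
`p = 14` → p = 14
`if result > p: ...` → result > p is True → result = 14; p = 29
`result = result + p` → result = 43
`if result > 43: ...` → result > 43 is False, take else branch → p = 21
So p = 21

Answer: 21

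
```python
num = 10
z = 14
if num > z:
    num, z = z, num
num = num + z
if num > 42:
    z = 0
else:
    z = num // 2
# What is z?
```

Trace:
`num = 10` → num = 10
`z = 14` → z = 14
`if num > z: ...` → num > z is False → no variable changes
`num = num + z` → num = 24
`if num > 42: ...` → num > 42 is False, take else branch → z = 12
So z = 12

Answer: 12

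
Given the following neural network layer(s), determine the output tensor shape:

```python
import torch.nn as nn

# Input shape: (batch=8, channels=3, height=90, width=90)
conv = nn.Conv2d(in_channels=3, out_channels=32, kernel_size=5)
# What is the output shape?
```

Input: (8, 3, 90, 90) -> Output: (8, 32, 86, 86)

Answer: (8, 32, 86, 86)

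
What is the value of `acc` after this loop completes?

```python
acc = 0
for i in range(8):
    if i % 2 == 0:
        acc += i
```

Sum of even numbers 0 to 7
`acc` takes the values: 0 → 2 → 6 → 12

Answer: 12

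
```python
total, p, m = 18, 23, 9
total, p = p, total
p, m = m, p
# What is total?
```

Trace:
`total, p, m = 18, 23, 9` → total = 18; p = 23; m = 9
`total, p = p, total` → total = 23; p = 18
`p, m = m, p` → p = 9; m = 18
So total = 23

Answer: 23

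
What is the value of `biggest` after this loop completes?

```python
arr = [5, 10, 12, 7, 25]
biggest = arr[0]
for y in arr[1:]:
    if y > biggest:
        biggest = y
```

Maximum of [5, 10, 12, 7, 25]
`biggest` takes the values: 5 → 10 → 12 → 25

Answer: 25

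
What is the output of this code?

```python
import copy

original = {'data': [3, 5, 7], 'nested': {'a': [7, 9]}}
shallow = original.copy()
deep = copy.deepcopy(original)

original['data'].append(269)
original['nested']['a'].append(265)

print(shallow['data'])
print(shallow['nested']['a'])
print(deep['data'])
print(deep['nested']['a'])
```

Key concept: comparing shallow vs deep copy.
Step by step:
`original = {'data': [3, 5, 7], 'nested': {'a': [7, 9]}}` → original = {'data': [3, 5, 7], 'nested': {'a': [7, 9]}}
`shallow = original.copy()` → shallow = {'data': [3, 5, 7], 'nested': {'a': [7, 9]}}
`deep = copy.deepcopy(original)` → deep = {'data': [3, 5, 7], 'nested': {'a': [7, 9]}}
`original['data'].append(269)` → original = {'data': [3, 5, 7, 269], 'nested': {'a': [7, 9]}}; shallow = {'data': [3, 5, 7, 269], 'nested': {'a': [7, 9]}}
`original['nested']['a'].append(265)` → original = {'data': [3, 5, 7, 269], 'nested': {'a': [7, 9, 265]}}; shallow = {'data': [3, 5, 7, 269], 'nested': {'a': [7, 9, 265]}}
`print(shallow['data'])` → prints [3, 5, 7, 269]
`print(shallow['nested']['a'])` → prints [7, 9, 265]
`print(deep['data'])` → prints [3, 5, 7]
`print(deep['nested']['a'])` → prints [7, 9]

Answer:
[3, 5, 7, 269]
[7, 9, 265]
[3, 5, 7]
[7, 9]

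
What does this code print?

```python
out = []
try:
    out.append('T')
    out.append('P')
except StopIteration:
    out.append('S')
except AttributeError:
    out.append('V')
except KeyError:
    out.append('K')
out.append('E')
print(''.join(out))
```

Execution trace: 'T' (try body) → 'P' (try body, no exception) → 'E' (after the try/except). Output: TPE

Answer: TPE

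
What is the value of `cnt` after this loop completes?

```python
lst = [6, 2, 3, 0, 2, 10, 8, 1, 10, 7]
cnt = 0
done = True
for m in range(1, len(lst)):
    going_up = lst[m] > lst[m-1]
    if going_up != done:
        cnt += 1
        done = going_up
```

Count direction changes in [6, 2, 3, 0, 2, 10, 8, 1, 10, 7]
`cnt` takes the values: 0 → 1 → 2 → 3 → 4 → 5 → 6 → 7

Answer: 7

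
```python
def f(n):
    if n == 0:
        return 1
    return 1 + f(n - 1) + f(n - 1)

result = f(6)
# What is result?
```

f(n) = 1 + 2·f(n-1), f(0)=1. Closed form: (1+1)·2^6 - 1 = 127.

Answer: 127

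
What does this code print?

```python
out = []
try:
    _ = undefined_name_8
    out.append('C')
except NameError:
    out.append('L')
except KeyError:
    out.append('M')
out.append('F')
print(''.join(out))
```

Execution trace: 'L' (except NameError) → 'F' (after the try/except). Output: LF

Answer: LF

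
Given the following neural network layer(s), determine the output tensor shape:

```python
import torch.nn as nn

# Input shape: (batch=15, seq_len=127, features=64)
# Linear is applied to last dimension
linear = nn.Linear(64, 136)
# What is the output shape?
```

Input: (15, 127, 64) -> Output: (15, 127, 136)

Answer: (15, 127, 136)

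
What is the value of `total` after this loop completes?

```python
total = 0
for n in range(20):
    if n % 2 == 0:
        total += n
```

Sum of even numbers 0 to 19
`total` takes the values: 0 → 2 → 6 → 12 → 20 → 30 → 42 → 56 → 72 → 90

Answer: 90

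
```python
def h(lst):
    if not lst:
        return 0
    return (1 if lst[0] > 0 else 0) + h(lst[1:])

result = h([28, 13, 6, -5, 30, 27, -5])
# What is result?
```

Count of positive elements in [28, 13, 6, -5, 30, 27, -5] = 5

Answer: 5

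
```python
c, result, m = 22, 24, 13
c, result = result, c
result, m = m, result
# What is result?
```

Trace:
`c, result, m = 22, 24, 13` → c = 22; result = 24; m = 13
`c, result = result, c` → c = 24; result = 22
`result, m = m, result` → result = 13; m = 22
So result = 13

Answer: 13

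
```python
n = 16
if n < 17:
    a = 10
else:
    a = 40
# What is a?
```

Trace:
`n = 16` → n = 16
`if n < 17: ...` → n < 17 is True → a = 10
So a = 10

Answer: 10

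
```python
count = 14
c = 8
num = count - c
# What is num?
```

Trace:
`count = 14` → count = 14
`c = 8` → c = 8
`num = count - c` → num = 6
So num = 6

Answer: 6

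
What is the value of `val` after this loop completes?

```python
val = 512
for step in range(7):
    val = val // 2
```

Halve 7 times: 512 // 2^7 = 4
`val` takes the values: 512 → 256 → 128 → 64 → 32 → 16 → 8 → 4

Answer: 4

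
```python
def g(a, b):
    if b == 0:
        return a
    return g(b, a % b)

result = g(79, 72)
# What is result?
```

g(79, 72) -> g(72, 7) -> g(7, 2) -> g(2, 1) -> g(1, 0) -> 1

Answer: 1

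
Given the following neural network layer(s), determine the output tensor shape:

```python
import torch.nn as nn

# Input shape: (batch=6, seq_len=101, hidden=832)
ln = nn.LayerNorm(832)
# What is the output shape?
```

Input: (6, 101, 832) -> Output: (6, 101, 832)

Answer: (6, 101, 832)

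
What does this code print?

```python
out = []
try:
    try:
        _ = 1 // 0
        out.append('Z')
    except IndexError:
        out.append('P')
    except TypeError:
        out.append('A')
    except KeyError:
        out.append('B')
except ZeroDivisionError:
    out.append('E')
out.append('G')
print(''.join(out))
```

Execution trace: 'E' (outer except ZeroDivisionError) → 'G' (after the try/except). Output: EG

Answer: EG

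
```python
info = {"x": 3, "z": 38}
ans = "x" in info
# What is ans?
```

Trace:
`info = {"x": 3, "z": 38}` → info = {'x': 3, 'z': 38}
`ans = "x" in info` → ans = True
So ans = True

Answer: True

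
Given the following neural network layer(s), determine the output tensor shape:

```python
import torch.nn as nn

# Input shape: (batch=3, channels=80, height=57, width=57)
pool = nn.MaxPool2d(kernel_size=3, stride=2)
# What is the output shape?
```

Input: (3, 80, 57, 57) -> Output: (3, 80, 28, 28)

Answer: (3, 80, 28, 28)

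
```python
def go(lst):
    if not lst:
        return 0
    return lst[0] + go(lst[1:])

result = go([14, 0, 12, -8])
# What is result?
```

14 + 0 + 12 + (-8) + 0 = 18

Answer: 18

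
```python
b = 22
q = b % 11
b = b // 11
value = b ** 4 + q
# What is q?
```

Trace:
`b = 22` → b = 22
`q = b % 11` → q = 0
`b = b // 11` → b = 2
`value = b ** 4 + q` → value = 16
So q = 0

Answer: 0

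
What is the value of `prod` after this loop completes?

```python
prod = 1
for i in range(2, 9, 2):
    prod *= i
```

Product of even numbers 2 to 8
`prod` takes the values: 1 → 2 → 8 → 48 → 384

Answer: 384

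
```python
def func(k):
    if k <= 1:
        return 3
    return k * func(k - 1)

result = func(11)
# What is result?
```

func(11) = 11 * 10 * 9 * 8 * 7 * 6 * 5 * 4 * 3 * 2 * 3 = 119750400

Answer: 119750400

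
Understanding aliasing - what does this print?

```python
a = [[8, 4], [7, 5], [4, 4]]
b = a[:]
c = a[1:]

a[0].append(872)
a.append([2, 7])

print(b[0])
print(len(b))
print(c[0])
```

Key concept: slice with nested mutation.
Step by step:
`a = [[8, 4], [7, 5], [4, 4]]` → a = [[8, 4], [7, 5], [4, 4]]
`b = a[:]` → b = [[8, 4], [7, 5], [4, 4]]
`c = a[1:]` → c = [[7, 5], [4, 4]]
`a[0].append(872)` → a = [[8, 4, 872], [7, 5], [4, 4]]; b = [[8, 4, 872], [7, 5], [4, 4]]
`a.append([2, 7])` → a = [[8, 4, 872], [7, 5], [4, 4], [2, 7]]
`print(b[0])` → prints [8, 4, 872]
`print(len(b))` → prints 3
`print(c[0])` → prints [7, 5]

Answer:
[8, 4, 872]
3
[7, 5]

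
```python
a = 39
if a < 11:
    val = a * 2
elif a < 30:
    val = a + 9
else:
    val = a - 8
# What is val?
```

Trace:
`a = 39` → a = 39
`if a < 11: ...` → a < 11 is False, a < 30 is False, take else branch → val = 31
So val = 31

Answer: 31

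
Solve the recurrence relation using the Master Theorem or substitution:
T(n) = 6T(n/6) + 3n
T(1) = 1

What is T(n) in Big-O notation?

By Master Theorem: a=6, b=6, f(n)=3n. Since log_6(6) = 1 and f(n) = Θ(n^1), Case 2 applies. T(n) = O(n log n).

Answer: O(n log n)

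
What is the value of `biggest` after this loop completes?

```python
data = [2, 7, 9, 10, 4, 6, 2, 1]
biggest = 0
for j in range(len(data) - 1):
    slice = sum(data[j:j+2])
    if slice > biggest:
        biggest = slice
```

Max sum of 2-element window in [2, 7, 9, 10, 4, 6, 2, 1]
`biggest` takes the values: 0 → 9 → 16 → 19

Answer: 19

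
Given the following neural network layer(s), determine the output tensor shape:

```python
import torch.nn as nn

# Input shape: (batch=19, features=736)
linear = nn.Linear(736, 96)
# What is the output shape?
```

Input: (19, 736) -> Output: (19, 96)

Answer: (19, 96)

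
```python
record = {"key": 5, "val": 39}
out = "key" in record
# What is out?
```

Trace:
`record = {"key": 5, "val": 39}` → record = {'key': 5, 'val': 39}
`out = "key" in record` → out = True
So out = True

Answer: True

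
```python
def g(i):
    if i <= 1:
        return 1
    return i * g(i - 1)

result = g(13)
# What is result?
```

g(13) = 13 * 12 * 11 * 10 * 9 * 8 * 7 * 6 * 5 * 4 * 3 * 2 * 1 = 6227020800

Answer: 6227020800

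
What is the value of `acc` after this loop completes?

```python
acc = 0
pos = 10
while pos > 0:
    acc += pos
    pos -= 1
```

Sum 10 down to 1
`acc` takes the values: 0 → 10 → 19 → 27 → 34 → 40 → 45 → 49 → 52 → 54 → 55

Answer: 55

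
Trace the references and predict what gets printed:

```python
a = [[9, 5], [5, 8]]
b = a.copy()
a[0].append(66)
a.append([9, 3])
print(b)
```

Key concept: shallow copy with nested lists.
Step by step:
`a = [[9, 5], [5, 8]]` → a = [[9, 5], [5, 8]]
`b = a.copy()` → b = [[9, 5], [5, 8]]
`a[0].append(66)` → a = [[9, 5, 66], [5, 8]]; b = [[9, 5, 66], [5, 8]]
`a.append([9, 3])` → a = [[9, 5, 66], [5, 8], [9, 3]]
`print(b)` → prints [[9, 5, 66], [5, 8]]

Answer: [[9, 5, 66], [5, 8]]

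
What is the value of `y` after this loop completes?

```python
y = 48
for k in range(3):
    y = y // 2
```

Halve 3 times: 48 // 2^3 = 6
`y` takes the values: 48 → 24 → 12 → 6

Answer: 6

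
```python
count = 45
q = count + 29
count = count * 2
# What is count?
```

Trace:
`count = 45` → count = 45
`q = count + 29` → q = 74
`count = count * 2` → count = 90
So count = 90

Answer: 90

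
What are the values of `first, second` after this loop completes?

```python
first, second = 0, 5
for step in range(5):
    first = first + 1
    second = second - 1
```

first goes 0→5, second goes 5→0
`first, second` takes the values: (0, 5) → (1, 5) → (1, 4) → (2, 4) → (2, 3) → (3, 3) → (3, 2) → (4, 2) → (4, 1) → (5, 1) → (5, 0)

Answer: 5, 0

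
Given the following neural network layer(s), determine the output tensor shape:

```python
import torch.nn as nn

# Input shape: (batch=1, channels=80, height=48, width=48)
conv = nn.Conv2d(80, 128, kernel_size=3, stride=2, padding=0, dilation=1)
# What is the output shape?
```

Input: (1, 80, 48, 48) -> Output: (1, 128, 23, 23)

Answer: (1, 128, 23, 23)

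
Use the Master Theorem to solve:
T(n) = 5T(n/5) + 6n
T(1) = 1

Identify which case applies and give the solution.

a=5, b=5, f(n)=6n. log_5(5) = 1. Since c=1 = 1, Case 2 applies: T(n) = Θ(n^log_b(a) · log n) = O(n log n).

Answer: O(n log n) - Case 2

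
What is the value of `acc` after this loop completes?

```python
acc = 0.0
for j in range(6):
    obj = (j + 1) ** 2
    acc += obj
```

Sum of squared losses 1² + 2² + ... + 6²
`acc` takes the values: 0.0 → 1.0 → 5.0 → 14.0 → 30.0 → 55.0 → 91.0

Answer: 91.0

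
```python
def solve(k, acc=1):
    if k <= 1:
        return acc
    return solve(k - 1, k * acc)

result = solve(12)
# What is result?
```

Accumulator trace (n, acc): (12, 1) -> (11, 12) -> (10, 132) -> (9, 1320) -> (8, 11880) -> (7, 95040) -> (6, 665280) -> (5, 3991680) -> (4, 19958400) -> (3, 79833600) -> (2, 239500800) -> (1, 479001600) -> return 479001600

Answer: 479001600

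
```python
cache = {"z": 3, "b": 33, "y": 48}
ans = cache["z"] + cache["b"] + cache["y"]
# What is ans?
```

Trace:
`cache = {"z": 3, "b": 33, "y": 48}` → cache = {'z': 3, 'b': 33, 'y': 48}
`ans = cache["z"] + cache["b"] + cache["y"]` → ans = 84
So ans = 84

Answer: 84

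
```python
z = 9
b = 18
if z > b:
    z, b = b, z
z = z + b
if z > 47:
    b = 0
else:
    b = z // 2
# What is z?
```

Trace:
`z = 9` → z = 9
`b = 18` → b = 18
`if z > b: ...` → z > b is False → no variable changes
`z = z + b` → z = 27
`if z > 47: ...` → z > 47 is False, take else branch → b = 13
So z = 27

Answer: 27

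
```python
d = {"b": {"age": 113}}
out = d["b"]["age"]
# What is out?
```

Trace:
`d = {"b": {"age": 113}}` → d = {'b': {'age': 113}}
`out = d["b"]["age"]` → out = 113
So out = 113

Answer: 113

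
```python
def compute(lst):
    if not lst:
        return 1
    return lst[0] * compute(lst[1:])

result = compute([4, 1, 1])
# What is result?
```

Product over [4, 1, 1] = 4 * 1 * 1 = 4

Answer: 4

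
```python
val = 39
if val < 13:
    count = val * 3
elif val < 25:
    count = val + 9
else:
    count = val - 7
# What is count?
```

Trace:
`val = 39` → val = 39
`if val < 13: ...` → val < 13 is False, val < 25 is False, take else branch → count = 32
So count = 32

Answer: 32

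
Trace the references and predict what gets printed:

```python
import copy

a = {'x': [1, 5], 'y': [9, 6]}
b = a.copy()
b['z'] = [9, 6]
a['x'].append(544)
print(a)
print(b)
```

Key concept: shallow copy of dict with mutable values.
Step by step:
`a = {'x': [1, 5], 'y': [9, 6]}` → a = {'x': [1, 5], 'y': [9, 6]}
`b = a.copy()` → b = {'x': [1, 5], 'y': [9, 6]}
`b['z'] = [9, 6]` → b = {'x': [1, 5], 'y': [9, 6], 'z': [9, 6]}
`a['x'].append(544)` → a = {'x': [1, 5, 544], 'y': [9, 6]}; b = {'x': [1, 5, 544], 'y': [9, 6], 'z': [9, 6]}
`print(a)` → prints {'x': [1, 5, 544], 'y': [9, 6]}
`print(b)` → prints {'x': [1, 5, 544], 'y': [9, 6], 'z': [9, 6]}

Answer:
{'x': [1, 5, 544], 'y': [9, 6]}
{'x': [1, 5, 544], 'y': [9, 6], 'z': [9, 6]}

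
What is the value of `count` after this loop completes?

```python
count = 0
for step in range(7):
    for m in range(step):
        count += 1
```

Triangle number: 0+1+2+...+6
`count` takes the values: 0 → 1 → 2 → 3 → 4 → 5 → 6 → 7 → 8 → 9 → 10 → 11 → 12 → 13 → 14 → 15 → 16 → 17 → 18 → 19 → 20 → 21

Answer: 21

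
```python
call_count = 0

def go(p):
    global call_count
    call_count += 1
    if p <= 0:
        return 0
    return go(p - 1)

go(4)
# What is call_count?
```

Linear recursion stepping by 1: 5 calls from p=4 down to ≤0.

Answer: 5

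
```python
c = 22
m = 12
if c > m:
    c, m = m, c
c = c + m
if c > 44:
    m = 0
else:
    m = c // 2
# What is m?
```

Trace:
`c = 22` → c = 22
`m = 12` → m = 12
`if c > m: ...` → c > m is True → c = 12; m = 22
`c = c + m` → c = 34
`if c > 44: ...` → c > 44 is False, take else branch → m = 17
So m = 17

Answer: 17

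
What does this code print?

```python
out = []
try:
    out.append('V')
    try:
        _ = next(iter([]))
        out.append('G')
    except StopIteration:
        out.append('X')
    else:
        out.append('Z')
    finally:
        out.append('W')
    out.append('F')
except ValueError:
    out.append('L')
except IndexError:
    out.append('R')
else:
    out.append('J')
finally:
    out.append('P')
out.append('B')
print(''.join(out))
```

Execution trace: 'V' (try body) → 'X' (inner except StopIteration) → 'W' (inner finally) → 'F' (try body, no exception) → 'J' (else) → 'P' (finally) → 'B' (after the try/except). Output: VXWFJPB

Answer: VXWFJPB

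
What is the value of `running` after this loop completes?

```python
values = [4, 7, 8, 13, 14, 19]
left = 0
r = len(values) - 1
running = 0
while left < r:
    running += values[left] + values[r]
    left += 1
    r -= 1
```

Sum of pairs from ends
`running` takes the values: 0 → 23 → 44 → 65

Answer: 65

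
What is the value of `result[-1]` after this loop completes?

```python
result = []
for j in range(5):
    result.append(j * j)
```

Last element of squares 0 to 4
`result` takes the values: [] → [0] → [0, 1] → [0, 1, 4] → [0, 1, 4, 9] → [0, 1, 4, 9, 16]
So `result[-1]` = 16

Answer: 16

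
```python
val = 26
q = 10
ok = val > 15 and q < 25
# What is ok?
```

Trace:
`val = 26` → val = 26
`q = 10` → q = 10
`ok = val > 15 and q < 25` → ok = True
So ok = True

Answer: True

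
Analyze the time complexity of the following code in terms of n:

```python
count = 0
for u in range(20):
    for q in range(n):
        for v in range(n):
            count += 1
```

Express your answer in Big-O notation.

Each loop level contributes: 1 × n × n. Multiplying the contributions gives O(n^2).

Answer: O(n^2)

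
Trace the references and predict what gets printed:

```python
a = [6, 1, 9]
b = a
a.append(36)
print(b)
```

Key concept: basic list aliasing.
Step by step:
`a = [6, 1, 9]` → a = [6, 1, 9]
`b = a` → b = [6, 1, 9] (same object as a)
`a.append(36)` → a = [6, 1, 9, 36] (same object as b); b = [6, 1, 9, 36] (same object as a)
`print(b)` → prints [6, 1, 9, 36]

Answer: [6, 1, 9, 36]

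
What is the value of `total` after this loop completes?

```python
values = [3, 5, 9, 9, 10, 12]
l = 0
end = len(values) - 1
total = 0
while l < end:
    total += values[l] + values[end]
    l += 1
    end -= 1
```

Sum of pairs from ends
`total` takes the values: 0 → 15 → 30 → 48

Answer: 48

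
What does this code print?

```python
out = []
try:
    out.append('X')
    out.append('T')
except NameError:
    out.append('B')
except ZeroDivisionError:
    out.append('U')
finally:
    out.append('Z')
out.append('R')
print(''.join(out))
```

Execution trace: 'X' (try body) → 'T' (try body, no exception) → 'Z' (finally) → 'R' (after the try/except). Output: XTZR

Answer: XTZR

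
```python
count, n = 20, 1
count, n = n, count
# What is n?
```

Trace:
`count, n = 20, 1` → count = 20; n = 1
`count, n = n, count` → count = 1; n = 20
So n = 20

Answer: 20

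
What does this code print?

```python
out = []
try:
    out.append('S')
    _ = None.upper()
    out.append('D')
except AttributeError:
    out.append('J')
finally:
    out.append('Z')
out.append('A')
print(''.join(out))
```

Execution trace: 'S' (try body) → 'J' (except AttributeError) → 'Z' (finally) → 'A' (after the try/except). Output: SJZA

Answer: SJZA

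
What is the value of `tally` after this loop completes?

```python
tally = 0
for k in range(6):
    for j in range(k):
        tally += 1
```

Triangle number: 0+1+2+...+5
`tally` takes the values: 0 → 1 → 2 → 3 → 4 → 5 → 6 → 7 → 8 → 9 → 10 → 11 → 12 → 13 → 14 → 15

Answer: 15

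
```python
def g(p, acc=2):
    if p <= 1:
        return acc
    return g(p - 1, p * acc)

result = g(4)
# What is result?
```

Accumulator trace (n, acc): (4, 2) -> (3, 8) -> (2, 24) -> (1, 48) -> return 48

Answer: 48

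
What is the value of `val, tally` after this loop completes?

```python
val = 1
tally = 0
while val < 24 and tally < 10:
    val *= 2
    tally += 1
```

Double until >= 24 or 10 iterations
`val, tally` takes the values: (1, 0) → (2, 0) → (2, 1) → (4, 1) → (4, 2) → (8, 2) → (8, 3) → (16, 3) → (16, 4) → (32, 4) → (32, 5)

Answer: 32, 5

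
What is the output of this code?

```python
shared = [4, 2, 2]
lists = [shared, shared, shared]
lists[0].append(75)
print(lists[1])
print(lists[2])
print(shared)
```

Key concept: list of same reference.
Step by step:
`shared = [4, 2, 2]` → shared = [4, 2, 2]
`lists = [shared, shared, shared]` → lists = [[4, 2, 2], [4, 2, 2], [4, 2, 2]]
`lists[0].append(75)` → shared = [4, 2, 2, 75]; lists = [[4, 2, 2, 75], [4, 2, 2, 75], [4, 2, 2, 75]]
`print(lists[1])` → prints [4, 2, 2, 75]
`print(lists[2])` → prints [4, 2, 2, 75]
`print(shared)` → prints [4, 2, 2, 75]

Answer:
[4, 2, 2, 75]
[4, 2, 2, 75]
[4, 2, 2, 75]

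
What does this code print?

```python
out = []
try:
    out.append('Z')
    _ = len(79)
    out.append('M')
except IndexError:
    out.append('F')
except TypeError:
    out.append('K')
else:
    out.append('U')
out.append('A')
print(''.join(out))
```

Execution trace: 'Z' (try body) → 'K' (except TypeError) → 'A' (after the try/except). Output: ZKA

Answer: ZKA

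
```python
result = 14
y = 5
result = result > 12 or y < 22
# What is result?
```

Trace:
`result = 14` → result = 14
`y = 5` → y = 5
`result = result > 12 or y < 22` → result = True
So result = True

Answer: True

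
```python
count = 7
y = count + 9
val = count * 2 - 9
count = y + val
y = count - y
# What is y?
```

Trace:
`count = 7` → count = 7
`y = count + 9` → y = 16
`val = count * 2 - 9` → val = 5
`count = y + val` → count = 21
`y = count - y` → y = 5
So y = 5

Answer: 5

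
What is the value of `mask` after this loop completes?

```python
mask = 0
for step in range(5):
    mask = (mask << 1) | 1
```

Build 5 consecutive 1-bits: 0b11111
`mask` takes the values: 0 → 1 → 3 → 7 → 15 → 31

Answer: 31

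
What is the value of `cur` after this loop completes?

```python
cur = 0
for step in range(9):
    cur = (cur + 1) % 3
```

Increment mod 3, 9 times = 0
`cur` takes the values: 0 → 1 → 2 → 0 → 1 → 2 → 0 → 1 → 2 → 0

Answer: 0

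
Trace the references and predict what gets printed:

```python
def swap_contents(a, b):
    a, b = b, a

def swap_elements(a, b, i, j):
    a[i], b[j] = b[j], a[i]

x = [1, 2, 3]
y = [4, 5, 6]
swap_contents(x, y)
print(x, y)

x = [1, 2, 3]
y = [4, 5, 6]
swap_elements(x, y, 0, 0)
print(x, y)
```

Key concept: parameter rebinding vs mutation.
Step by step:
`x = [1, 2, 3]` → x = [1, 2, 3]
`y = [4, 5, 6]` → y = [4, 5, 6]
`swap_contents(x, y)` → no visible change to tracked variables
`print(x, y)` → prints [1, 2, 3] [4, 5, 6]
`x = [1, 2, 3]` → x = [1, 2, 3]
`y = [4, 5, 6]` → y = [4, 5, 6]
`swap_elements(x, y, 0, 0)` → x = [4, 2, 3]; y = [1, 5, 6]
`print(x, y)` → prints [4, 2, 3] [1, 5, 6]

Answer:
[1, 2, 3] [4, 5, 6]
[4, 2, 3] [1, 5, 6]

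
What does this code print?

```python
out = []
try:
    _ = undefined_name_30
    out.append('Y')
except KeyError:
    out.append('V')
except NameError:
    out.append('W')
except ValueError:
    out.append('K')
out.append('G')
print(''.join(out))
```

Execution trace: 'W' (except NameError) → 'G' (after the try/except). Output: WG

Answer: WG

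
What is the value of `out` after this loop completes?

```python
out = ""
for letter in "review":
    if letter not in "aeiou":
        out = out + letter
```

Remove vowels from 'review'
`out` takes the values: "" → "r" → "rv" → "rvw"

Answer: "rvw"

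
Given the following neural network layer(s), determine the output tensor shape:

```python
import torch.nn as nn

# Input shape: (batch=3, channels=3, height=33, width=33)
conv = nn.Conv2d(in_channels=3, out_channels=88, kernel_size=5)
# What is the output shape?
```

Input: (3, 3, 33, 33) -> Output: (3, 88, 29, 29)

Answer: (3, 88, 29, 29)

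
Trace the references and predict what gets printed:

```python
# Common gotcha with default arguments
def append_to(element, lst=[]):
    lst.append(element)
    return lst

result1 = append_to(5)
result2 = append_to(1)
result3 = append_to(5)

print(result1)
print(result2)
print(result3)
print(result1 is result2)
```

Key concept: mutable default argument gotcha.
Step by step:
`result1 = append_to(5)` → result1 = [5]
`result2 = append_to(1)` → result1 = [5, 1] (same object as result2); result2 = [5, 1] (same object as result1)
`result3 = append_to(5)` → result1 = [5, 1, 5] (same object as result2, result3); result2 = [5, 1, 5] (same object as result1, result3); result3 = [5, 1, 5] (same object as result1, result2)
`print(result1)` → prints [5, 1, 5]
`print(result2)` → prints [5, 1, 5]
`print(result3)` → prints [5, 1, 5]
`print(result1 is result2)` → prints True

Answer:
[5, 1, 5]
[5, 1, 5]
[5, 1, 5]
True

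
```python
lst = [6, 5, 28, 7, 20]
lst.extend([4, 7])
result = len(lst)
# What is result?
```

Trace:
`lst = [6, 5, 28, 7, 20]` → lst = [6, 5, 28, 7, 20]
`lst.extend([4, 7])` → lst = [6, 5, 28, 7, 20, 4, 7]
`result = len(lst)` → result = 7
So result = 7

Answer: 7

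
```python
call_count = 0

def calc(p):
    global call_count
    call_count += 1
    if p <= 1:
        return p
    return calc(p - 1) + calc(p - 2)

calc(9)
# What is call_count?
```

Calls(p) = 1 + Calls(p-1) + Calls(p-2); Calls(0)=Calls(1)=1. For p=9 this gives 109.

Answer: 109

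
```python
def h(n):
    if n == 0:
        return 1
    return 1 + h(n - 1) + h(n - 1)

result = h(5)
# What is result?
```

h(n) = 1 + 2·h(n-1), h(0)=1. Closed form: (1+1)·2^5 - 1 = 63.

Answer: 63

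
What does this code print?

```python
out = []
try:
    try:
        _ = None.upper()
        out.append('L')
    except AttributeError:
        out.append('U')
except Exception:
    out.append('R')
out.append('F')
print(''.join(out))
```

Execution trace: 'U' (inner except AttributeError) → 'F' (after the try/except). Output: UF

Answer: UF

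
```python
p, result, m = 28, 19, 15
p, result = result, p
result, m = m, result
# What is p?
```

Trace:
`p, result, m = 28, 19, 15` → p = 28; result = 19; m = 15
`p, result = result, p` → p = 19; result = 28
`result, m = m, result` → result = 15; m = 28
So p = 19

Answer: 19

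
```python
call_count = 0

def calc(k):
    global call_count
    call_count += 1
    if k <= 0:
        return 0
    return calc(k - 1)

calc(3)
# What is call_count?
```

Linear recursion stepping by 1: 4 calls from k=3 down to ≤0.

Answer: 4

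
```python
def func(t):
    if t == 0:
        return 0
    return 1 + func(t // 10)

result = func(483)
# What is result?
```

Count of digits of 483: 3

Answer: 3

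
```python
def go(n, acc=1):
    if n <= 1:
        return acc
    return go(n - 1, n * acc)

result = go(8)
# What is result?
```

Accumulator trace (n, acc): (8, 1) -> (7, 8) -> (6, 56) -> (5, 336) -> (4, 1680) -> (3, 6720) -> (2, 20160) -> (1, 40320) -> return 40320

Answer: 40320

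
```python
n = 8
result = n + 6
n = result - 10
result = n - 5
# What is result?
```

Trace:
`n = 8` → n = 8
`result = n + 6` → result = 14
`n = result - 10` → n = 4
`result = n - 5` → result = -1
So result = -1

Answer: -1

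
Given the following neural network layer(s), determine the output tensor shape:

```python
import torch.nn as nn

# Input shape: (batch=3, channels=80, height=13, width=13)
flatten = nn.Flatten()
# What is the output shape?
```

Input: (3, 80, 13, 13) -> Output: (3, 13520)

Answer: (3, 13520)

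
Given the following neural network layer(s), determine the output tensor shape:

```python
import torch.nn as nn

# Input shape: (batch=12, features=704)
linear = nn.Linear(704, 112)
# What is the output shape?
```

Input: (12, 704) -> Output: (12, 112)

Answer: (12, 112)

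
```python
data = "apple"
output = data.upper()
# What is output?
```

Trace:
`data = "apple"` → data = 'apple'
`output = data.upper()` → output = 'APPLE'
So output = 'APPLE'

Answer: 'APPLE'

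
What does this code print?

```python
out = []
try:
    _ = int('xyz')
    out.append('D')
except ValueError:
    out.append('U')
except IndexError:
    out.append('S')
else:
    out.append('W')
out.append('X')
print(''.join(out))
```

Execution trace: 'U' (except ValueError) → 'X' (after the try/except). Output: UX

Answer: UX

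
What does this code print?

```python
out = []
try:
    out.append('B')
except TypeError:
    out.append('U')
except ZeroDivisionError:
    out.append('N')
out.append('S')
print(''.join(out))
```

Execution trace: 'B' (try body, no exception) → 'S' (after the try/except). Output: BS

Answer: BS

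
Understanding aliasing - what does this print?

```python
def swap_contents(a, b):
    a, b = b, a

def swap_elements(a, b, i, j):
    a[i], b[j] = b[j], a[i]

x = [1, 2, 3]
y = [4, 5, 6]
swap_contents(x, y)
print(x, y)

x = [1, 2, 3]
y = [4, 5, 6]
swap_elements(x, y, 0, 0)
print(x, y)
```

Key concept: parameter rebinding vs mutation.
Step by step:
`x = [1, 2, 3]` → x = [1, 2, 3]
`y = [4, 5, 6]` → y = [4, 5, 6]
`swap_contents(x, y)` → no visible change to tracked variables
`print(x, y)` → prints [1, 2, 3] [4, 5, 6]
`x = [1, 2, 3]` → x = [1, 2, 3]
`y = [4, 5, 6]` → y = [4, 5, 6]
`swap_elements(x, y, 0, 0)` → x = [4, 2, 3]; y = [1, 5, 6]
`print(x, y)` → prints [4, 2, 3] [1, 5, 6]

Answer:
[1, 2, 3] [4, 5, 6]
[4, 2, 3] [1, 5, 6]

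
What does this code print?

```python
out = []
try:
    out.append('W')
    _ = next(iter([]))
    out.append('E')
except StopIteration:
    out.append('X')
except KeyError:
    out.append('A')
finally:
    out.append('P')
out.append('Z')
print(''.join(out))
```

Execution trace: 'W' (try body) → 'X' (except StopIteration) → 'P' (finally) → 'Z' (after the try/except). Output: WXPZ

Answer: WXPZ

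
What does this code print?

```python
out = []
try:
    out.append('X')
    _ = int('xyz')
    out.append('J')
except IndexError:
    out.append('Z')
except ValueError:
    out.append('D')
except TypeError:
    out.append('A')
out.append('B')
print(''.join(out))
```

Execution trace: 'X' (try body) → 'D' (except ValueError) → 'B' (after the try/except). Output: XDB

Answer: XDB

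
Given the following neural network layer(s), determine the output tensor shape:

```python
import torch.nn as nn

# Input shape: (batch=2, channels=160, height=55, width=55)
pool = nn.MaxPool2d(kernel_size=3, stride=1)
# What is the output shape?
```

Input: (2, 160, 55, 55) -> Output: (2, 160, 53, 53)

Answer: (2, 160, 53, 53)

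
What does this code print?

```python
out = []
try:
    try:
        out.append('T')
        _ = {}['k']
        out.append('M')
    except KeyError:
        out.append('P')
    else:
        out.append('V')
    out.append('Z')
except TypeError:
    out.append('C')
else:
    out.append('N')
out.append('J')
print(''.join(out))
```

Execution trace: 'T' (inner try body) → 'P' (inner except KeyError) → 'Z' (try body, no exception) → 'N' (else) → 'J' (after the try/except). Output: TPZNJ

Answer: TPZNJ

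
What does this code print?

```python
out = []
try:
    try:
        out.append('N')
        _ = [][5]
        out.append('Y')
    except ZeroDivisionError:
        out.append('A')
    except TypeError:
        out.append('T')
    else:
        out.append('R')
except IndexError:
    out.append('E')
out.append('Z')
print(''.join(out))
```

Execution trace: 'N' (try body) → 'E' (outer except IndexError) → 'Z' (after the try/except). Output: NEZ

Answer: NEZ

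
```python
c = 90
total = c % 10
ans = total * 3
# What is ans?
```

Trace:
`c = 90` → c = 90
`total = c % 10` → total = 0
`ans = total * 3` → ans = 0
So ans = 0

Answer: 0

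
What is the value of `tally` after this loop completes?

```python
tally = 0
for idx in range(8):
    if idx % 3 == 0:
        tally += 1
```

Count numbers divisible by 3 in range(8)
`tally` takes the values: 0 → 1 → 2 → 3

Answer: 3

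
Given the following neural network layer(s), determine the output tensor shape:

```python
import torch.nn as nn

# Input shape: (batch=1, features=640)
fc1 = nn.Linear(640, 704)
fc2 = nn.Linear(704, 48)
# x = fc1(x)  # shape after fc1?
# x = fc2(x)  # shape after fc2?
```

Input: (1, 640) -> after fc1: (1, 704) -> Output: (1, 48)

Answer: (1, 48)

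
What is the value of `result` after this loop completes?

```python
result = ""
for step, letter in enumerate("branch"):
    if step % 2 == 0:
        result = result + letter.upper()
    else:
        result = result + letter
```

Uppercase even positions in 'branch'
`result` takes the values: "" → "B" → "Br" → "BrA" → "BrAn" → "BrAnC" → "BrAnCh"

Answer: "BrAnCh"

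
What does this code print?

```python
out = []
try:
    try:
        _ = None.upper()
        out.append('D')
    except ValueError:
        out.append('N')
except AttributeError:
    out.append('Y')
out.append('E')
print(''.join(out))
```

Execution trace: 'Y' (outer except AttributeError) → 'E' (after the try/except). Output: YE

Answer: YE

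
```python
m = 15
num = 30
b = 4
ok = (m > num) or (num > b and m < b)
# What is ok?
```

Trace:
`m = 15` → m = 15
`num = 30` → num = 30
`b = 4` → b = 4
`ok = (m > num) or (num > b and m < b)` → ok = False
So ok = False

Answer: False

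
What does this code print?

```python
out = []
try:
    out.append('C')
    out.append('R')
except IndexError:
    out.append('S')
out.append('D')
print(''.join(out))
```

Execution trace: 'C' (try body) → 'R' (try body, no exception) → 'D' (after the try/except). Output: CRD

Answer: CRD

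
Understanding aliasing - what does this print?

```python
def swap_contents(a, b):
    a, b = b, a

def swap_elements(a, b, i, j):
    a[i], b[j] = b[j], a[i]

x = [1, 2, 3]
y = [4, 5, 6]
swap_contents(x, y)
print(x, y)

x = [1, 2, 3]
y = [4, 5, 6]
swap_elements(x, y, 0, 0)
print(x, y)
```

Key concept: parameter rebinding vs mutation.
Step by step:
`x = [1, 2, 3]` → x = [1, 2, 3]
`y = [4, 5, 6]` → y = [4, 5, 6]
`swap_contents(x, y)` → no visible change to tracked variables
`print(x, y)` → prints [1, 2, 3] [4, 5, 6]
`x = [1, 2, 3]` → x = [1, 2, 3]
`y = [4, 5, 6]` → y = [4, 5, 6]
`swap_elements(x, y, 0, 0)` → x = [4, 2, 3]; y = [1, 5, 6]
`print(x, y)` → prints [4, 2, 3] [1, 5, 6]

Answer:
[1, 2, 3] [4, 5, 6]
[4, 2, 3] [1, 5, 6]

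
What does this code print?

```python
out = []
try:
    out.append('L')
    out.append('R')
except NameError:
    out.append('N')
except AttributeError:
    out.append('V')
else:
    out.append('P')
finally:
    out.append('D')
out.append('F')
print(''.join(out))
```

Execution trace: 'L' (try body) → 'R' (try body, no exception) → 'P' (else) → 'D' (finally) → 'F' (after the try/except). Output: LRPDF

Answer: LRPDF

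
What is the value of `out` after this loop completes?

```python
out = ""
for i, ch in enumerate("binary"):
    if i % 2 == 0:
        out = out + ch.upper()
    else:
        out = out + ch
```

Uppercase even positions in 'binary'
`out` takes the values: "" → "B" → "Bi" → "BiN" → "BiNa" → "BiNaR" → "BiNaRy"

Answer: "BiNaRy"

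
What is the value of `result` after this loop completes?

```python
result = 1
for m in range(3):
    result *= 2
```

2^3 = 8
`result` takes the values: 1 → 2 → 4 → 8

Answer: 8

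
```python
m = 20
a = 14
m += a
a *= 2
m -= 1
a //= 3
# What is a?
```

Trace:
`m = 20` → m = 20
`a = 14` → a = 14
`m += a` → m = 34
`a *= 2` → a = 28
`m -= 1` → m = 33
`a //= 3` → a = 9
So a = 9

Answer: 9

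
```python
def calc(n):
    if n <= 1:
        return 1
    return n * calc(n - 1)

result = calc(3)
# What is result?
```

calc(3) = 3 * 2 * 1 = 6

Answer: 6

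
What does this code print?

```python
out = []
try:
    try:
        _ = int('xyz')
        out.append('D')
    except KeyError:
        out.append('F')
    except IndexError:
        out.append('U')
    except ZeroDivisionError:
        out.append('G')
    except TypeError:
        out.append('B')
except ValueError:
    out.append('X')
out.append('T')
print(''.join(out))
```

Execution trace: 'X' (outer except ValueError) → 'T' (after the try/except). Output: XT

Answer: XT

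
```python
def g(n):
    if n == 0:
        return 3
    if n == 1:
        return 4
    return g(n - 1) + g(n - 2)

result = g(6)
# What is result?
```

Build up from base cases: g(0)=3, g(1)=4, g(2)=7, g(3)=11, g(4)=18, g(5)=29, g(6)=47

Answer: 47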